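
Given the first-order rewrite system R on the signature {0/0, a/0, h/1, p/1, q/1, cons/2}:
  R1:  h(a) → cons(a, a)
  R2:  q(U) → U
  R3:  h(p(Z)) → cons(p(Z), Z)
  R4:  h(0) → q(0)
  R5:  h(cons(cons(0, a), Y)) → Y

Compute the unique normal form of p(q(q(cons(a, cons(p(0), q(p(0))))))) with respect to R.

1. p(q(q(cons(a, cons(p(0), q(p(0)))))))  →  p(q(cons(a, cons(p(0), q(p(0))))))   [R2 at 1]
2. p(q(cons(a, cons(p(0), q(p(0))))))  →  p(cons(a, cons(p(0), q(p(0)))))   [R2 at 1]
3. p(cons(a, cons(p(0), q(p(0)))))  →  p(cons(a, cons(p(0), p(0))))   [R2 at 1.2.2]

p(cons(a, cons(p(0), p(0))))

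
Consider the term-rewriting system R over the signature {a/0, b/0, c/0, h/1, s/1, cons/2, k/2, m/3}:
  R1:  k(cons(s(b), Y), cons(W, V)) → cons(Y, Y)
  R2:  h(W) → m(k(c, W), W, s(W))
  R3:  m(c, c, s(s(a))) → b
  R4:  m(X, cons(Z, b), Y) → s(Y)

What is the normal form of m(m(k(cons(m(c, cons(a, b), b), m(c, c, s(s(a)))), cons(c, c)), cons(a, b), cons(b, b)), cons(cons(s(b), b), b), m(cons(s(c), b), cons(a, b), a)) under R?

s(s(a))

1. m(m(k(cons(m(c, cons(a, b), b), m(c, c, s(s(a)))), cons(c, c)), cons(a, b), cons(b, b)), cons(cons(s(b), b), b), m(cons(s(c), b), cons(a, b), a))  →  s(m(cons(s(c), b), cons(a, b), a))   [R4 at ε]
2. s(m(cons(s(c), b), cons(a, b), a))  →  s(s(a))   [R4 at 1]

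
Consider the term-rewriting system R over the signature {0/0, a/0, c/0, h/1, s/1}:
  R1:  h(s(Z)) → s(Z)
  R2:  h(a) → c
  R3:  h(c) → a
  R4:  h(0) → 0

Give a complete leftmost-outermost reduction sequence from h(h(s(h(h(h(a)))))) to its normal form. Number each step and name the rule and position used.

1. h(h(s(h(h(h(a))))))  →  h(s(h(h(h(a)))))   [R1 at 1]
2. h(s(h(h(h(a)))))  →  s(h(h(h(a))))   [R1 at ε]
3. s(h(h(h(a))))  →  s(h(h(c)))   [R2 at 1.1.1]
4. s(h(h(c)))  →  s(h(a))   [R3 at 1.1]
5. s(h(a))  →  s(c)   [R2 at 1]

s(c)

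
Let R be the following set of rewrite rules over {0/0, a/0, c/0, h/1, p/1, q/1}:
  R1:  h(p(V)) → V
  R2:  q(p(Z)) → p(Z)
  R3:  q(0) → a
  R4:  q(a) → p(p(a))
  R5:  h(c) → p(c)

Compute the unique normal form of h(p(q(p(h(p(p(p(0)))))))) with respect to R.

p(p(p(0)))

1. h(p(q(p(h(p(p(p(0))))))))  →  q(p(h(p(p(p(0))))))   [R1 at ε]
2. q(p(h(p(p(p(0))))))  →  p(h(p(p(p(0)))))   [R2 at ε]
3. p(h(p(p(p(0)))))  →  p(p(p(0)))   [R1 at 1]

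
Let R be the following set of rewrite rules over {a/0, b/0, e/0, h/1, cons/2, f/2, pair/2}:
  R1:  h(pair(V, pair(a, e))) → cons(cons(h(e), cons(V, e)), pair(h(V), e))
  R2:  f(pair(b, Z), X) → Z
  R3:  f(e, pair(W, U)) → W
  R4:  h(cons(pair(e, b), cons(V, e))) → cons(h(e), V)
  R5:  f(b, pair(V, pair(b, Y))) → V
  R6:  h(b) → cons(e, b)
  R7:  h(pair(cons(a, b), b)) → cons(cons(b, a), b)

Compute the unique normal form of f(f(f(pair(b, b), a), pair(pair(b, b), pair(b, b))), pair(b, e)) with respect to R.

1. f(f(f(pair(b, b), a), pair(pair(b, b), pair(b, b))), pair(b, e))  →  f(f(b, pair(pair(b, b), pair(b, b))), pair(b, e))   [R2 at 1.1]
2. f(f(b, pair(pair(b, b), pair(b, b))), pair(b, e))  →  f(pair(b, b), pair(b, e))   [R5 at 1]
3. f(pair(b, b), pair(b, e))  →  b   [R2 at ε]

b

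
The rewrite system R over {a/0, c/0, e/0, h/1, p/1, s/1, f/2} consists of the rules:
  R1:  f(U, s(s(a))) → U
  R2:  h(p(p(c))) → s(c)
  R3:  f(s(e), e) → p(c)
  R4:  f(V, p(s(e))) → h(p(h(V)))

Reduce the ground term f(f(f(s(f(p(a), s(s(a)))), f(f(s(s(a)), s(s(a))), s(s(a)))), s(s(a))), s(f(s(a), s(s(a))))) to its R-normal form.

s(p(a))

1. f(f(f(s(f(p(a), s(s(a)))), f(f(s(s(a)), s(s(a))), s(s(a)))), s(s(a))), s(f(s(a), s(s(a)))))  →  f(f(s(f(p(a), s(s(a)))), f(f(s(s(a)), s(s(a))), s(s(a)))), s(f(s(a), s(s(a)))))   [R1 at 1]
2. f(f(s(f(p(a), s(s(a)))), f(f(s(s(a)), s(s(a))), s(s(a)))), s(f(s(a), s(s(a)))))  →  f(f(s(p(a)), f(f(s(s(a)), s(s(a))), s(s(a)))), s(f(s(a), s(s(a)))))   [R1 at 1.1.1]
3. f(f(s(p(a)), f(f(s(s(a)), s(s(a))), s(s(a)))), s(f(s(a), s(s(a)))))  →  f(f(s(p(a)), f(s(s(a)), s(s(a)))), s(f(s(a), s(s(a)))))   [R1 at 1.2]
4. f(f(s(p(a)), f(s(s(a)), s(s(a)))), s(f(s(a), s(s(a)))))  →  f(f(s(p(a)), s(s(a))), s(f(s(a), s(s(a)))))   [R1 at 1.2]
5. f(f(s(p(a)), s(s(a))), s(f(s(a), s(s(a)))))  →  f(s(p(a)), s(f(s(a), s(s(a)))))   [R1 at 1]
6. f(s(p(a)), s(f(s(a), s(s(a)))))  →  f(s(p(a)), s(s(a)))   [R1 at 2.1]
7. f(s(p(a)), s(s(a)))  →  s(p(a))   [R1 at ε]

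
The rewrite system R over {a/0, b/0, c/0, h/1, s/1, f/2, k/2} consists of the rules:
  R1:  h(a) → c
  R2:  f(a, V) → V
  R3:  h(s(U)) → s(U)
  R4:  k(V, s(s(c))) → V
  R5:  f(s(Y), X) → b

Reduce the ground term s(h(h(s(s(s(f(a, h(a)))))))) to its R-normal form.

s(s(s(s(c))))

1. s(h(h(s(s(s(f(a, h(a))))))))  →  s(h(s(s(s(f(a, h(a)))))))   [R3 at 1.1]
2. s(h(s(s(s(f(a, h(a)))))))  →  s(s(s(s(f(a, h(a))))))   [R3 at 1]
3. s(s(s(s(f(a, h(a))))))  →  s(s(s(s(h(a)))))   [R2 at 1.1.1.1]
4. s(s(s(s(h(a)))))  →  s(s(s(s(c))))   [R1 at 1.1.1.1]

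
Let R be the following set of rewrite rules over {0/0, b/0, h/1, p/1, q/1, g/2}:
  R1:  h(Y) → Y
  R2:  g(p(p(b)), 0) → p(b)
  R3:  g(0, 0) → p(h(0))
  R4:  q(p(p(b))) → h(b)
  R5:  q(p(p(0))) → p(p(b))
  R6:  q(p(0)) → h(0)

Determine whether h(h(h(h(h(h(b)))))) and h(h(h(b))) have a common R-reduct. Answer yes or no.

yes — NF(t₁) = b, NF(t₂) = b

Reduce t₁ = h(h(h(h(h(h(b)))))):
1. h(h(h(h(h(h(b))))))  →  h(h(h(h(h(b)))))   [R1 at ε]
2. h(h(h(h(h(b)))))  →  h(h(h(h(b))))   [R1 at ε]
3. h(h(h(h(b))))  →  h(h(h(b)))   [R1 at ε]
4. h(h(h(b)))  →  h(h(b))   [R1 at ε]
5. h(h(b))  →  h(b)   [R1 at ε]
6. h(b)  →  b   [R1 at ε]

Reduce t₂ = h(h(h(b))):
1. h(h(h(b)))  →  h(h(b))   [R1 at ε]
2. h(h(b))  →  h(b)   [R1 at ε]
3. h(b)  →  b   [R1 at ε]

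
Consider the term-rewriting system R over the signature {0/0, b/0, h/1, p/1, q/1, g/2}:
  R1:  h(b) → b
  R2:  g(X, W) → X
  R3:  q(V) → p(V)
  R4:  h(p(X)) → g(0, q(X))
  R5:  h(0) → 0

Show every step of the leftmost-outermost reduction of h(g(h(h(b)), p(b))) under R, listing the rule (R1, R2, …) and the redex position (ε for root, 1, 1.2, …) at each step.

b

1. h(g(h(h(b)), p(b)))  →  h(h(h(b)))   [R2 at 1]
2. h(h(h(b)))  →  h(h(b))   [R1 at 1.1]
3. h(h(b))  →  h(b)   [R1 at 1]
4. h(b)  →  b   [R1 at ε]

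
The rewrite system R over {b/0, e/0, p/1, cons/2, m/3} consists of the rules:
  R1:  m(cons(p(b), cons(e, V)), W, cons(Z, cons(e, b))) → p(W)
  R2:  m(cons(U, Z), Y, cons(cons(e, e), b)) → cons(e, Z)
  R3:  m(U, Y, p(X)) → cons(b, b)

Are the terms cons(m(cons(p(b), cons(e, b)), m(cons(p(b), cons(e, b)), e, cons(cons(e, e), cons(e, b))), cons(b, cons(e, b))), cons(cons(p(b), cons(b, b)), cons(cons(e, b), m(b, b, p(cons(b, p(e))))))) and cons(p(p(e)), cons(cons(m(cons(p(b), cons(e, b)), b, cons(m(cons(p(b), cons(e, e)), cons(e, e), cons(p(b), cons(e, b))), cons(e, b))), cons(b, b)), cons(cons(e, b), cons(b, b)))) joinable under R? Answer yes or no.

Reduce t₁ = cons(m(cons(p(b), cons(e, b)), m(cons(p(b), cons(e, b)), e, cons(cons(e, e), cons(e, b))), cons(b, cons(e, b))), cons(cons(p(b), cons(b, b)), cons(cons(e, b), m(b, b, p(cons(b, p(e))))))):
1. cons(m(cons(p(b), cons(e, b)), m(cons(p(b), cons(e, b)), e, cons(cons(e, e), cons(e, b))), cons(b, cons(e, b))), cons(cons(p(b), cons(b, b)), cons(cons(e, b), m(b, b, p(cons(b, p(e)))))))  →  cons(p(m(cons(p(b), cons(e, b)), e, cons(cons(e, e), cons(e, b)))), cons(cons(p(b), cons(b, b)), cons(cons(e, b), m(b, b, p(cons(b, p(e)))))))   [R1 at 1]
2. cons(p(m(cons(p(b), cons(e, b)), e, cons(cons(e, e), cons(e, b)))), cons(cons(p(b), cons(b, b)), cons(cons(e, b), m(b, b, p(cons(b, p(e)))))))  →  cons(p(p(e)), cons(cons(p(b), cons(b, b)), cons(cons(e, b), m(b, b, p(cons(b, p(e)))))))   [R1 at 1.1]
3. cons(p(p(e)), cons(cons(p(b), cons(b, b)), cons(cons(e, b), m(b, b, p(cons(b, p(e)))))))  →  cons(p(p(e)), cons(cons(p(b), cons(b, b)), cons(cons(e, b), cons(b, b))))   [R3 at 2.2.2]

Reduce t₂ = cons(p(p(e)), cons(cons(m(cons(p(b), cons(e, b)), b, cons(m(cons(p(b), cons(e, e)), cons(e, e), cons(p(b), cons(e, b))), cons(e, b))), cons(b, b)), cons(cons(e, b), cons(b, b)))):
1. cons(p(p(e)), cons(cons(m(cons(p(b), cons(e, b)), b, cons(m(cons(p(b), cons(e, e)), cons(e, e), cons(p(b), cons(e, b))), cons(e, b))), cons(b, b)), cons(cons(e, b), cons(b, b))))  →  cons(p(p(e)), cons(cons(p(b), cons(b, b)), cons(cons(e, b), cons(b, b))))   [R1 at 2.1.1]

yes — NF(t₁) = cons(p(p(e)), cons(cons(p(b), cons(b, b)), cons(cons(e, b), cons(b, b)))), NF(t₂) = cons(p(p(e)), cons(cons(p(b), cons(b, b)), cons(cons(e, b), cons(b, b))))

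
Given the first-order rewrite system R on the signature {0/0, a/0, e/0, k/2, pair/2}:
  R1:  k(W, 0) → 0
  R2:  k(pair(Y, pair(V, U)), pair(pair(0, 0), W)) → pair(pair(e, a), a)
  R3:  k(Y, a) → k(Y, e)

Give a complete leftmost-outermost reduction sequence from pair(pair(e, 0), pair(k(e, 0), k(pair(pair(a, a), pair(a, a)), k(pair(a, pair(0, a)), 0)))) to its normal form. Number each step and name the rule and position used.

pair(pair(e, 0), pair(0, 0))

1. pair(pair(e, 0), pair(k(e, 0), k(pair(pair(a, a), pair(a, a)), k(pair(a, pair(0, a)), 0))))  →  pair(pair(e, 0), pair(0, k(pair(pair(a, a), pair(a, a)), k(pair(a, pair(0, a)), 0))))   [R1 at 2.1]
2. pair(pair(e, 0), pair(0, k(pair(pair(a, a), pair(a, a)), k(pair(a, pair(0, a)), 0))))  →  pair(pair(e, 0), pair(0, k(pair(pair(a, a), pair(a, a)), 0)))   [R1 at 2.2.2]
3. pair(pair(e, 0), pair(0, k(pair(pair(a, a), pair(a, a)), 0)))  →  pair(pair(e, 0), pair(0, 0))   [R1 at 2.2]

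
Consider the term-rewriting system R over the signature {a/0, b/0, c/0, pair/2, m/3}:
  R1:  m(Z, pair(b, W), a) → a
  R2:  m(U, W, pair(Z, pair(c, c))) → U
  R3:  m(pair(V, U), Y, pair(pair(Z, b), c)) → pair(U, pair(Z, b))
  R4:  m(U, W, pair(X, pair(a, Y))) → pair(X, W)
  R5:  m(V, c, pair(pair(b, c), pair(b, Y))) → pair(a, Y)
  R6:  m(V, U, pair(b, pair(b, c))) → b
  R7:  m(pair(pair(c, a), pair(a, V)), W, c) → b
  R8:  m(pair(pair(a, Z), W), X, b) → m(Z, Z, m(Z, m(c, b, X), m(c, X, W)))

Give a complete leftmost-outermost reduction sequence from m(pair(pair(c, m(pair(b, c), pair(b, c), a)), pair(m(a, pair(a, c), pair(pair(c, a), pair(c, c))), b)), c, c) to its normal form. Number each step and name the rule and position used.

b

1. m(pair(pair(c, m(pair(b, c), pair(b, c), a)), pair(m(a, pair(a, c), pair(pair(c, a), pair(c, c))), b)), c, c)  →  m(pair(pair(c, a), pair(m(a, pair(a, c), pair(pair(c, a), pair(c, c))), b)), c, c)   [R1 at 1.1.2]
2. m(pair(pair(c, a), pair(m(a, pair(a, c), pair(pair(c, a), pair(c, c))), b)), c, c)  →  m(pair(pair(c, a), pair(a, b)), c, c)   [R2 at 1.2.1]
3. m(pair(pair(c, a), pair(a, b)), c, c)  →  b   [R7 at ε]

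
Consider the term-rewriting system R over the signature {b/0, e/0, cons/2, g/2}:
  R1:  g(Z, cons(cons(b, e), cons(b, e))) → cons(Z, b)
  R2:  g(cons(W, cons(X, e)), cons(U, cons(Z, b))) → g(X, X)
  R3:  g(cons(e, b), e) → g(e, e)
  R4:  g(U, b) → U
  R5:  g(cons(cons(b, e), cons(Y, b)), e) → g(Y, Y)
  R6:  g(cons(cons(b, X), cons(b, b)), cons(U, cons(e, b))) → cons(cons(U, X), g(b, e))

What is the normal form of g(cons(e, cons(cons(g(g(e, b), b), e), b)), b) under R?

cons(e, cons(cons(e, e), b))

1. g(cons(e, cons(cons(g(g(e, b), b), e), b)), b)  →  cons(e, cons(cons(g(g(e, b), b), e), b))   [R4 at ε]
2. cons(e, cons(cons(g(g(e, b), b), e), b))  →  cons(e, cons(cons(g(e, b), e), b))   [R4 at 2.1.1]
3. cons(e, cons(cons(g(e, b), e), b))  →  cons(e, cons(cons(e, e), b))   [R4 at 2.1.1]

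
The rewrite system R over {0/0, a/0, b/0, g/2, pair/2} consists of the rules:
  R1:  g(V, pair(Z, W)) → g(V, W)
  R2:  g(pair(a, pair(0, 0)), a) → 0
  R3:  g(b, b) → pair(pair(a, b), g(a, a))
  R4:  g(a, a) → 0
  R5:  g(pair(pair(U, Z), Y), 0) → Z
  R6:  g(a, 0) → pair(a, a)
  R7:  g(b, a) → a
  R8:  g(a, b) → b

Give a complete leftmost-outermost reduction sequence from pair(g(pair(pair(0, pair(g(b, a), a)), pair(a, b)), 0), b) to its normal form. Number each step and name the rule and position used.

pair(pair(a, a), b)

1. pair(g(pair(pair(0, pair(g(b, a), a)), pair(a, b)), 0), b)  →  pair(pair(g(b, a), a), b)   [R5 at 1]
2. pair(pair(g(b, a), a), b)  →  pair(pair(a, a), b)   [R7 at 1.1]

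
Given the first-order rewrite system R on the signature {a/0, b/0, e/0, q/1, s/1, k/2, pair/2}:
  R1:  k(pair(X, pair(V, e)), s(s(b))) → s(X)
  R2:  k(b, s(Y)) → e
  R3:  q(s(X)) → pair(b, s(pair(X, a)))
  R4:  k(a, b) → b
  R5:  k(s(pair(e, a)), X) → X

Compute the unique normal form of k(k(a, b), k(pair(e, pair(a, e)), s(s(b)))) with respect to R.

e

1. k(k(a, b), k(pair(e, pair(a, e)), s(s(b))))  →  k(b, k(pair(e, pair(a, e)), s(s(b))))   [R4 at 1]
2. k(b, k(pair(e, pair(a, e)), s(s(b))))  →  k(b, s(e))   [R1 at 2]
3. k(b, s(e))  →  e   [R2 at ε]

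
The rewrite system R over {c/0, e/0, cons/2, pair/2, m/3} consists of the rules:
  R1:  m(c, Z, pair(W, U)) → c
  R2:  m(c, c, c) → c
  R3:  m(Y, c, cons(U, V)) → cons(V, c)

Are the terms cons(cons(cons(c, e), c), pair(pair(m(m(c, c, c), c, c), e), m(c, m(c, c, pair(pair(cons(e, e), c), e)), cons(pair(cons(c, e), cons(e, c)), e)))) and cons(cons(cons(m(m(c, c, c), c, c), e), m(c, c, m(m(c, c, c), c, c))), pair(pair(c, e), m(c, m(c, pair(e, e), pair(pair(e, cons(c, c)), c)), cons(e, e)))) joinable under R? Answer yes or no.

Reduce t₁ = cons(cons(cons(c, e), c), pair(pair(m(m(c, c, c), c, c), e), m(c, m(c, c, pair(pair(cons(e, e), c), e)), cons(pair(cons(c, e), cons(e, c)), e)))):
1. cons(cons(cons(c, e), c), pair(pair(m(m(c, c, c), c, c), e), m(c, m(c, c, pair(pair(cons(e, e), c), e)), cons(pair(cons(c, e), cons(e, c)), e))))  →  cons(cons(cons(c, e), c), pair(pair(m(c, c, c), e), m(c, m(c, c, pair(pair(cons(e, e), c), e)), cons(pair(cons(c, e), cons(e, c)), e))))   [R2 at 2.1.1.1]
2. cons(cons(cons(c, e), c), pair(pair(m(c, c, c), e), m(c, m(c, c, pair(pair(cons(e, e), c), e)), cons(pair(cons(c, e), cons(e, c)), e))))  →  cons(cons(cons(c, e), c), pair(pair(c, e), m(c, m(c, c, pair(pair(cons(e, e), c), e)), cons(pair(cons(c, e), cons(e, c)), e))))   [R2 at 2.1.1]
3. cons(cons(cons(c, e), c), pair(pair(c, e), m(c, m(c, c, pair(pair(cons(e, e), c), e)), cons(pair(cons(c, e), cons(e, c)), e))))  →  cons(cons(cons(c, e), c), pair(pair(c, e), m(c, c, cons(pair(cons(c, e), cons(e, c)), e))))   [R1 at 2.2.2]
4. cons(cons(cons(c, e), c), pair(pair(c, e), m(c, c, cons(pair(cons(c, e), cons(e, c)), e))))  →  cons(cons(cons(c, e), c), pair(pair(c, e), cons(e, c)))   [R3 at 2.2]

Reduce t₂ = cons(cons(cons(m(m(c, c, c), c, c), e), m(c, c, m(m(c, c, c), c, c))), pair(pair(c, e), m(c, m(c, pair(e, e), pair(pair(e, cons(c, c)), c)), cons(e, e)))):
1. cons(cons(cons(m(m(c, c, c), c, c), e), m(c, c, m(m(c, c, c), c, c))), pair(pair(c, e), m(c, m(c, pair(e, e), pair(pair(e, cons(c, c)), c)), cons(e, e))))  →  cons(cons(cons(m(c, c, c), e), m(c, c, m(m(c, c, c), c, c))), pair(pair(c, e), m(c, m(c, pair(e, e), pair(pair(e, cons(c, c)), c)), cons(e, e))))   [R2 at 1.1.1.1]
2. cons(cons(cons(m(c, c, c), e), m(c, c, m(m(c, c, c), c, c))), pair(pair(c, e), m(c, m(c, pair(e, e), pair(pair(e, cons(c, c)), c)), cons(e, e))))  →  cons(cons(cons(c, e), m(c, c, m(m(c, c, c), c, c))), pair(pair(c, e), m(c, m(c, pair(e, e), pair(pair(e, cons(c, c)), c)), cons(e, e))))   [R2 at 1.1.1]
3. cons(cons(cons(c, e), m(c, c, m(m(c, c, c), c, c))), pair(pair(c, e), m(c, m(c, pair(e, e), pair(pair(e, cons(c, c)), c)), cons(e, e))))  →  cons(cons(cons(c, e), m(c, c, m(c, c, c))), pair(pair(c, e), m(c, m(c, pair(e, e), pair(pair(e, cons(c, c)), c)), cons(e, e))))   [R2 at 1.2.3.1]
4. cons(cons(cons(c, e), m(c, c, m(c, c, c))), pair(pair(c, e), m(c, m(c, pair(e, e), pair(pair(e, cons(c, c)), c)), cons(e, e))))  →  cons(cons(cons(c, e), m(c, c, c)), pair(pair(c, e), m(c, m(c, pair(e, e), pair(pair(e, cons(c, c)), c)), cons(e, e))))   [R2 at 1.2.3]
5. cons(cons(cons(c, e), m(c, c, c)), pair(pair(c, e), m(c, m(c, pair(e, e), pair(pair(e, cons(c, c)), c)), cons(e, e))))  →  cons(cons(cons(c, e), c), pair(pair(c, e), m(c, m(c, pair(e, e), pair(pair(e, cons(c, c)), c)), cons(e, e))))   [R2 at 1.2]
6. cons(cons(cons(c, e), c), pair(pair(c, e), m(c, m(c, pair(e, e), pair(pair(e, cons(c, c)), c)), cons(e, e))))  →  cons(cons(cons(c, e), c), pair(pair(c, e), m(c, c, cons(e, e))))   [R1 at 2.2.2]
7. cons(cons(cons(c, e), c), pair(pair(c, e), m(c, c, cons(e, e))))  →  cons(cons(cons(c, e), c), pair(pair(c, e), cons(e, c)))   [R3 at 2.2]

yes — NF(t₁) = cons(cons(cons(c, e), c), pair(pair(c, e), cons(e, c))), NF(t₂) = cons(cons(cons(c, e), c), pair(pair(c, e), cons(e, c)))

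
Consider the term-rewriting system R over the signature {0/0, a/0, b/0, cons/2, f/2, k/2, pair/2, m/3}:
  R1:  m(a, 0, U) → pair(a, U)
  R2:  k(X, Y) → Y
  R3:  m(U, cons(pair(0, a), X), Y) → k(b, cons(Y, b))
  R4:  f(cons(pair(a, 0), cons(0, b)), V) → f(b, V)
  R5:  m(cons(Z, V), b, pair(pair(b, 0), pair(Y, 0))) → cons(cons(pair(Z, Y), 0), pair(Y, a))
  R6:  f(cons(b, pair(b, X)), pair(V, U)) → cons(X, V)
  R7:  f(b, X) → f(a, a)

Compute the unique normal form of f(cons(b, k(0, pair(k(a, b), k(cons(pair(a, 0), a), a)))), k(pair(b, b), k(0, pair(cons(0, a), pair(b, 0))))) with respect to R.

cons(a, cons(0, a))

1. f(cons(b, k(0, pair(k(a, b), k(cons(pair(a, 0), a), a)))), k(pair(b, b), k(0, pair(cons(0, a), pair(b, 0)))))  →  f(cons(b, pair(k(a, b), k(cons(pair(a, 0), a), a))), k(pair(b, b), k(0, pair(cons(0, a), pair(b, 0)))))   [R2 at 1.2]
2. f(cons(b, pair(k(a, b), k(cons(pair(a, 0), a), a))), k(pair(b, b), k(0, pair(cons(0, a), pair(b, 0)))))  →  f(cons(b, pair(b, k(cons(pair(a, 0), a), a))), k(pair(b, b), k(0, pair(cons(0, a), pair(b, 0)))))   [R2 at 1.2.1]
3. f(cons(b, pair(b, k(cons(pair(a, 0), a), a))), k(pair(b, b), k(0, pair(cons(0, a), pair(b, 0)))))  →  f(cons(b, pair(b, a)), k(pair(b, b), k(0, pair(cons(0, a), pair(b, 0)))))   [R2 at 1.2.2]
4. f(cons(b, pair(b, a)), k(pair(b, b), k(0, pair(cons(0, a), pair(b, 0)))))  →  f(cons(b, pair(b, a)), k(0, pair(cons(0, a), pair(b, 0))))   [R2 at 2]
5. f(cons(b, pair(b, a)), k(0, pair(cons(0, a), pair(b, 0))))  →  f(cons(b, pair(b, a)), pair(cons(0, a), pair(b, 0)))   [R2 at 2]
6. f(cons(b, pair(b, a)), pair(cons(0, a), pair(b, 0)))  →  cons(a, cons(0, a))   [R6 at ε]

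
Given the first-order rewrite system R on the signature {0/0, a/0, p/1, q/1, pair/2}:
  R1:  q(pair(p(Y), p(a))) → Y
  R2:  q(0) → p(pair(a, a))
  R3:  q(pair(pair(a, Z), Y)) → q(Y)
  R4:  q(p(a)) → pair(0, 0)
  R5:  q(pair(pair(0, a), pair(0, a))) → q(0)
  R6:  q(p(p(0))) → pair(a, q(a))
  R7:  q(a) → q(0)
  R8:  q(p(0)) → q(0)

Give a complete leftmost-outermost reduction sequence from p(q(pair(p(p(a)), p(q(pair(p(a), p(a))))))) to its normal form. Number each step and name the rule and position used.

p(p(a))

1. p(q(pair(p(p(a)), p(q(pair(p(a), p(a)))))))  →  p(q(pair(p(p(a)), p(a))))   [R1 at 1.1.2.1]
2. p(q(pair(p(p(a)), p(a))))  →  p(p(a))   [R1 at 1]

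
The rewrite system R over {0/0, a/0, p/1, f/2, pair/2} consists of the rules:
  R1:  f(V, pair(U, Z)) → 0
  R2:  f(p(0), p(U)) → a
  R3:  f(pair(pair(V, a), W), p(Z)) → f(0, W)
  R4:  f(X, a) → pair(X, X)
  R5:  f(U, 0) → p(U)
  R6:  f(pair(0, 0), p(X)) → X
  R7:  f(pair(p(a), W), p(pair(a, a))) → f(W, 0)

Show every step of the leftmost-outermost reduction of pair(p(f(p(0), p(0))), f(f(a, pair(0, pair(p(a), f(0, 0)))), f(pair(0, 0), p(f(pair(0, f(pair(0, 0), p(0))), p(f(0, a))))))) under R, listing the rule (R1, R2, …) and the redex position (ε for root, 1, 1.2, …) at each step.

pair(p(a), 0)

1. pair(p(f(p(0), p(0))), f(f(a, pair(0, pair(p(a), f(0, 0)))), f(pair(0, 0), p(f(pair(0, f(pair(0, 0), p(0))), p(f(0, a)))))))  →  pair(p(a), f(f(a, pair(0, pair(p(a), f(0, 0)))), f(pair(0, 0), p(f(pair(0, f(pair(0, 0), p(0))), p(f(0, a)))))))   [R2 at 1.1]
2. pair(p(a), f(f(a, pair(0, pair(p(a), f(0, 0)))), f(pair(0, 0), p(f(pair(0, f(pair(0, 0), p(0))), p(f(0, a)))))))  →  pair(p(a), f(0, f(pair(0, 0), p(f(pair(0, f(pair(0, 0), p(0))), p(f(0, a)))))))   [R1 at 2.1]
3. pair(p(a), f(0, f(pair(0, 0), p(f(pair(0, f(pair(0, 0), p(0))), p(f(0, a)))))))  →  pair(p(a), f(0, f(pair(0, f(pair(0, 0), p(0))), p(f(0, a)))))   [R6 at 2.2]
4. pair(p(a), f(0, f(pair(0, f(pair(0, 0), p(0))), p(f(0, a)))))  →  pair(p(a), f(0, f(pair(0, 0), p(f(0, a)))))   [R6 at 2.2.1.2]
5. pair(p(a), f(0, f(pair(0, 0), p(f(0, a)))))  →  pair(p(a), f(0, f(0, a)))   [R6 at 2.2]
6. pair(p(a), f(0, f(0, a)))  →  pair(p(a), f(0, pair(0, 0)))   [R4 at 2.2]
7. pair(p(a), f(0, pair(0, 0)))  →  pair(p(a), 0)   [R1 at 2]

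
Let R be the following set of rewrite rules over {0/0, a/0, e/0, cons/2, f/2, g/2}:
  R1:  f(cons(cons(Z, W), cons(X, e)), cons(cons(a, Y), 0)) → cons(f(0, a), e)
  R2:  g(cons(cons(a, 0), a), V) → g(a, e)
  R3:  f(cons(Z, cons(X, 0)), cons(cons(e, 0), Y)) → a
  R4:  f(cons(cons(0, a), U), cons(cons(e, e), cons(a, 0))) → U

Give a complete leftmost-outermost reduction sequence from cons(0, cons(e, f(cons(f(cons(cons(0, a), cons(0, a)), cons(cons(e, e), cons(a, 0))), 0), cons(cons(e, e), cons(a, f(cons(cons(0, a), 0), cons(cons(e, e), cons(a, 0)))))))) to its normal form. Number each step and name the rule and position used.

cons(0, cons(e, 0))

1. cons(0, cons(e, f(cons(f(cons(cons(0, a), cons(0, a)), cons(cons(e, e), cons(a, 0))), 0), cons(cons(e, e), cons(a, f(cons(cons(0, a), 0), cons(cons(e, e), cons(a, 0))))))))  →  cons(0, cons(e, f(cons(cons(0, a), 0), cons(cons(e, e), cons(a, f(cons(cons(0, a), 0), cons(cons(e, e), cons(a, 0))))))))   [R4 at 2.2.1.1]
2. cons(0, cons(e, f(cons(cons(0, a), 0), cons(cons(e, e), cons(a, f(cons(cons(0, a), 0), cons(cons(e, e), cons(a, 0))))))))  →  cons(0, cons(e, f(cons(cons(0, a), 0), cons(cons(e, e), cons(a, 0)))))   [R4 at 2.2.2.2.2]
3. cons(0, cons(e, f(cons(cons(0, a), 0), cons(cons(e, e), cons(a, 0)))))  →  cons(0, cons(e, 0))   [R4 at 2.2]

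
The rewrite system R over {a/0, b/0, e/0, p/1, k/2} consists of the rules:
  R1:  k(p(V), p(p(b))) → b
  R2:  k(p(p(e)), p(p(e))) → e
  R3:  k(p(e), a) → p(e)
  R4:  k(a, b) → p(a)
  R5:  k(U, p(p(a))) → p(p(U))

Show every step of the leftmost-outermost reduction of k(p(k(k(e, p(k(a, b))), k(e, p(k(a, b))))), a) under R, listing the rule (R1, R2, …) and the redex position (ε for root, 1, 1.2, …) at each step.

p(e)

1. k(p(k(k(e, p(k(a, b))), k(e, p(k(a, b))))), a)  →  k(p(k(k(e, p(p(a))), k(e, p(k(a, b))))), a)   [R4 at 1.1.1.2.1]
2. k(p(k(k(e, p(p(a))), k(e, p(k(a, b))))), a)  →  k(p(k(p(p(e)), k(e, p(k(a, b))))), a)   [R5 at 1.1.1]
3. k(p(k(p(p(e)), k(e, p(k(a, b))))), a)  →  k(p(k(p(p(e)), k(e, p(p(a))))), a)   [R4 at 1.1.2.2.1]
4. k(p(k(p(p(e)), k(e, p(p(a))))), a)  →  k(p(k(p(p(e)), p(p(e)))), a)   [R5 at 1.1.2]
5. k(p(k(p(p(e)), p(p(e)))), a)  →  k(p(e), a)   [R2 at 1.1]
6. k(p(e), a)  →  p(e)   [R3 at ε]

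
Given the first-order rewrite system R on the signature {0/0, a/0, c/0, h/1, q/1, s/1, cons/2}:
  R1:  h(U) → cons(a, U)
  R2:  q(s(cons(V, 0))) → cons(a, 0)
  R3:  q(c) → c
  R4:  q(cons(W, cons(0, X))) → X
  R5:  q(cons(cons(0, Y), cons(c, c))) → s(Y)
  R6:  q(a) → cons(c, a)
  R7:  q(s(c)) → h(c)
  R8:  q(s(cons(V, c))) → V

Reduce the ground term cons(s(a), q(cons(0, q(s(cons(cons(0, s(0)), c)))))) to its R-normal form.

cons(s(a), s(0))

1. cons(s(a), q(cons(0, q(s(cons(cons(0, s(0)), c))))))  →  cons(s(a), q(cons(0, cons(0, s(0)))))   [R8 at 2.1.2]
2. cons(s(a), q(cons(0, cons(0, s(0)))))  →  cons(s(a), s(0))   [R4 at 2]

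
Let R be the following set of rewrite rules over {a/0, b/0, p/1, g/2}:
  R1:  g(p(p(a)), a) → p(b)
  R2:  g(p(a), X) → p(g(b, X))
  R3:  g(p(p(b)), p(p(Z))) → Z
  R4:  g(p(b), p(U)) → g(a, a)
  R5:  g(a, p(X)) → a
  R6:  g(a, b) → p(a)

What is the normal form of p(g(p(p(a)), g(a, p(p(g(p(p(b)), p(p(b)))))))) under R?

1. p(g(p(p(a)), g(a, p(p(g(p(p(b)), p(p(b))))))))  →  p(g(p(p(a)), a))   [R5 at 1.2]
2. p(g(p(p(a)), a))  →  p(p(b))   [R1 at 1]

p(p(b))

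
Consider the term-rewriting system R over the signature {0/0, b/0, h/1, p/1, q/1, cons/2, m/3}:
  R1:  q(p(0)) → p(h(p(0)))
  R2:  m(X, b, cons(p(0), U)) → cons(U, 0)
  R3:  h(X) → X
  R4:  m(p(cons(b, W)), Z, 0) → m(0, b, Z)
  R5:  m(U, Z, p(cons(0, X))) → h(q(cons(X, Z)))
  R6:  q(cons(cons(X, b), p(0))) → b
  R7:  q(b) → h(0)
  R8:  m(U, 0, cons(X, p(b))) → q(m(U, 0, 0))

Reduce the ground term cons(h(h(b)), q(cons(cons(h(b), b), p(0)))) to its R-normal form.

cons(b, b)

1. cons(h(h(b)), q(cons(cons(h(b), b), p(0))))  →  cons(h(b), q(cons(cons(h(b), b), p(0))))   [R3 at 1]
2. cons(h(b), q(cons(cons(h(b), b), p(0))))  →  cons(b, q(cons(cons(h(b), b), p(0))))   [R3 at 1]
3. cons(b, q(cons(cons(h(b), b), p(0))))  →  cons(b, b)   [R6 at 2]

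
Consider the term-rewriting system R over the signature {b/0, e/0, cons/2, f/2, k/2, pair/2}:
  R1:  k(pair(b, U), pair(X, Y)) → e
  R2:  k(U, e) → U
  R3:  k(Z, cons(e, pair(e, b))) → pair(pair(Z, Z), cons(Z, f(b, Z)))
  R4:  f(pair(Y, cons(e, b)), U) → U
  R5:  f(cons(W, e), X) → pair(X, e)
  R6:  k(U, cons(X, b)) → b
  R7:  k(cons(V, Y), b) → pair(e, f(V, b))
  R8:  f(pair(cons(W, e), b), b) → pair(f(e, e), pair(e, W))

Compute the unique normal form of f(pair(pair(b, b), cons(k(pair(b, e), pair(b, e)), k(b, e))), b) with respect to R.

b

1. f(pair(pair(b, b), cons(k(pair(b, e), pair(b, e)), k(b, e))), b)  →  f(pair(pair(b, b), cons(e, k(b, e))), b)   [R1 at 1.2.1]
2. f(pair(pair(b, b), cons(e, k(b, e))), b)  →  f(pair(pair(b, b), cons(e, b)), b)   [R2 at 1.2.2]
3. f(pair(pair(b, b), cons(e, b)), b)  →  b   [R4 at ε]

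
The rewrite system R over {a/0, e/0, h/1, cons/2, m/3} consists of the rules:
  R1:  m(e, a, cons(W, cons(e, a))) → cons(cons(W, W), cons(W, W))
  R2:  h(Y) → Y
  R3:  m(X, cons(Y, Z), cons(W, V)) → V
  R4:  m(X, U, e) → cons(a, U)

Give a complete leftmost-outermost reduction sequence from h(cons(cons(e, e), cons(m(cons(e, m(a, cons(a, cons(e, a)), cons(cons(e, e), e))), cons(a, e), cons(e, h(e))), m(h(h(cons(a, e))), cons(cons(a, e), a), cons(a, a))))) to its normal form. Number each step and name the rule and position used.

1. h(cons(cons(e, e), cons(m(cons(e, m(a, cons(a, cons(e, a)), cons(cons(e, e), e))), cons(a, e), cons(e, h(e))), m(h(h(cons(a, e))), cons(cons(a, e), a), cons(a, a)))))  →  cons(cons(e, e), cons(m(cons(e, m(a, cons(a, cons(e, a)), cons(cons(e, e), e))), cons(a, e), cons(e, h(e))), m(h(h(cons(a, e))), cons(cons(a, e), a), cons(a, a))))   [R2 at ε]
2. cons(cons(e, e), cons(m(cons(e, m(a, cons(a, cons(e, a)), cons(cons(e, e), e))), cons(a, e), cons(e, h(e))), m(h(h(cons(a, e))), cons(cons(a, e), a), cons(a, a))))  →  cons(cons(e, e), cons(h(e), m(h(h(cons(a, e))), cons(cons(a, e), a), cons(a, a))))   [R3 at 2.1]
3. cons(cons(e, e), cons(h(e), m(h(h(cons(a, e))), cons(cons(a, e), a), cons(a, a))))  →  cons(cons(e, e), cons(e, m(h(h(cons(a, e))), cons(cons(a, e), a), cons(a, a))))   [R2 at 2.1]
4. cons(cons(e, e), cons(e, m(h(h(cons(a, e))), cons(cons(a, e), a), cons(a, a))))  →  cons(cons(e, e), cons(e, a))   [R3 at 2.2]

cons(cons(e, e), cons(e, a))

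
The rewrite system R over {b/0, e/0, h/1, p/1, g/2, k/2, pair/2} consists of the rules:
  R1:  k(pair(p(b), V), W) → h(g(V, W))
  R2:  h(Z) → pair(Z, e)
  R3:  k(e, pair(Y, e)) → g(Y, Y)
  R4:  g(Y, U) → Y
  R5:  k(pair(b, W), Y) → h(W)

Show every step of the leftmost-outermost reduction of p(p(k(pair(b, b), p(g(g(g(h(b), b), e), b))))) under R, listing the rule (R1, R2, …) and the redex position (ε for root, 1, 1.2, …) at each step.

1. p(p(k(pair(b, b), p(g(g(g(h(b), b), e), b)))))  →  p(p(h(b)))   [R5 at 1.1]
2. p(p(h(b)))  →  p(p(pair(b, e)))   [R2 at 1.1]

p(p(pair(b, e)))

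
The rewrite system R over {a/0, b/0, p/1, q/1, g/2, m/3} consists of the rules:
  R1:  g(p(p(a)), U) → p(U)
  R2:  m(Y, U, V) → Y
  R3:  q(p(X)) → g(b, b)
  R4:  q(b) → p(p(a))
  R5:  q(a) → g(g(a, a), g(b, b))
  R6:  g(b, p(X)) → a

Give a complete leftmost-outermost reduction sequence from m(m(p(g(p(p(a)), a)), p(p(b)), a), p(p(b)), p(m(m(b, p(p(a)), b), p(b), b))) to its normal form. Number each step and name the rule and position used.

1. m(m(p(g(p(p(a)), a)), p(p(b)), a), p(p(b)), p(m(m(b, p(p(a)), b), p(b), b)))  →  m(p(g(p(p(a)), a)), p(p(b)), a)   [R2 at ε]
2. m(p(g(p(p(a)), a)), p(p(b)), a)  →  p(g(p(p(a)), a))   [R2 at ε]
3. p(g(p(p(a)), a))  →  p(p(a))   [R1 at 1]

p(p(a))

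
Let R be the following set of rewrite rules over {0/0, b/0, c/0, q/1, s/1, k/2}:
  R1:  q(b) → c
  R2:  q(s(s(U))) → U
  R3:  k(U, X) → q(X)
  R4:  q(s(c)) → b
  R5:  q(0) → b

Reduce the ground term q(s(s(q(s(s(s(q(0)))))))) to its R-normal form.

s(b)

1. q(s(s(q(s(s(s(q(0))))))))  →  q(s(s(s(q(0)))))   [R2 at ε]
2. q(s(s(s(q(0)))))  →  s(q(0))   [R2 at ε]
3. s(q(0))  →  s(b)   [R5 at 1]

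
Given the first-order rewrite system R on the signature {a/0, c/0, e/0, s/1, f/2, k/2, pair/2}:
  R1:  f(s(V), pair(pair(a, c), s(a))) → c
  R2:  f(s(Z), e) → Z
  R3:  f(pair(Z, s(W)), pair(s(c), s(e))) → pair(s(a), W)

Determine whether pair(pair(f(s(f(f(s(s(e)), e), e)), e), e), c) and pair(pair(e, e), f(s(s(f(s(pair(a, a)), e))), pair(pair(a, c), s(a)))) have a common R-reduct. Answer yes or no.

yes — NF(t₁) = pair(pair(e, e), c), NF(t₂) = pair(pair(e, e), c)

Reduce t₁ = pair(pair(f(s(f(f(s(s(e)), e), e)), e), e), c):
1. pair(pair(f(s(f(f(s(s(e)), e), e)), e), e), c)  →  pair(pair(f(f(s(s(e)), e), e), e), c)   [R2 at 1.1]
2. pair(pair(f(f(s(s(e)), e), e), e), c)  →  pair(pair(f(s(e), e), e), c)   [R2 at 1.1.1]
3. pair(pair(f(s(e), e), e), c)  →  pair(pair(e, e), c)   [R2 at 1.1]

Reduce t₂ = pair(pair(e, e), f(s(s(f(s(pair(a, a)), e))), pair(pair(a, c), s(a)))):
1. pair(pair(e, e), f(s(s(f(s(pair(a, a)), e))), pair(pair(a, c), s(a))))  →  pair(pair(e, e), c)   [R1 at 2]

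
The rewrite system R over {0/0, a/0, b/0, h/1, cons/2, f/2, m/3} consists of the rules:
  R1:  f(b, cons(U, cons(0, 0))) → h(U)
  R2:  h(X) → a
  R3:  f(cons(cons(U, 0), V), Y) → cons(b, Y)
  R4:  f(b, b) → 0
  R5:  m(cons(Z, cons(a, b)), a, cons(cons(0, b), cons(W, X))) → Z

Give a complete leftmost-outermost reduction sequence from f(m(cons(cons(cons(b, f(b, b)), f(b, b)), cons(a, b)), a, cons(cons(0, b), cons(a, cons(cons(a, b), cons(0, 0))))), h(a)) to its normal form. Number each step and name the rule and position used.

cons(b, a)

1. f(m(cons(cons(cons(b, f(b, b)), f(b, b)), cons(a, b)), a, cons(cons(0, b), cons(a, cons(cons(a, b), cons(0, 0))))), h(a))  →  f(cons(cons(b, f(b, b)), f(b, b)), h(a))   [R5 at 1]
2. f(cons(cons(b, f(b, b)), f(b, b)), h(a))  →  f(cons(cons(b, 0), f(b, b)), h(a))   [R4 at 1.1.2]
3. f(cons(cons(b, 0), f(b, b)), h(a))  →  cons(b, h(a))   [R3 at ε]
4. cons(b, h(a))  →  cons(b, a)   [R2 at 2]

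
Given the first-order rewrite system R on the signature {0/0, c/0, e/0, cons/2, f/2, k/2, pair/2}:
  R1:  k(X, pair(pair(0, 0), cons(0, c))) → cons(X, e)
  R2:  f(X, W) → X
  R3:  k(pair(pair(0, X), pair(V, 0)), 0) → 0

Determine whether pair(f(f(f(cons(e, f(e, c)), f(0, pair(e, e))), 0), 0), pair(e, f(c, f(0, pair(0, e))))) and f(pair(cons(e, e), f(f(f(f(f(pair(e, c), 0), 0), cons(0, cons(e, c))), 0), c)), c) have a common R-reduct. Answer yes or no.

Reduce t₁ = pair(f(f(f(cons(e, f(e, c)), f(0, pair(e, e))), 0), 0), pair(e, f(c, f(0, pair(0, e))))):
1. pair(f(f(f(cons(e, f(e, c)), f(0, pair(e, e))), 0), 0), pair(e, f(c, f(0, pair(0, e)))))  →  pair(f(f(cons(e, f(e, c)), f(0, pair(e, e))), 0), pair(e, f(c, f(0, pair(0, e)))))   [R2 at 1]
2. pair(f(f(cons(e, f(e, c)), f(0, pair(e, e))), 0), pair(e, f(c, f(0, pair(0, e)))))  →  pair(f(cons(e, f(e, c)), f(0, pair(e, e))), pair(e, f(c, f(0, pair(0, e)))))   [R2 at 1]
3. pair(f(cons(e, f(e, c)), f(0, pair(e, e))), pair(e, f(c, f(0, pair(0, e)))))  →  pair(cons(e, f(e, c)), pair(e, f(c, f(0, pair(0, e)))))   [R2 at 1]
4. pair(cons(e, f(e, c)), pair(e, f(c, f(0, pair(0, e)))))  →  pair(cons(e, e), pair(e, f(c, f(0, pair(0, e)))))   [R2 at 1.2]
5. pair(cons(e, e), pair(e, f(c, f(0, pair(0, e)))))  →  pair(cons(e, e), pair(e, c))   [R2 at 2.2]

Reduce t₂ = f(pair(cons(e, e), f(f(f(f(f(pair(e, c), 0), 0), cons(0, cons(e, c))), 0), c)), c):
1. f(pair(cons(e, e), f(f(f(f(f(pair(e, c), 0), 0), cons(0, cons(e, c))), 0), c)), c)  →  pair(cons(e, e), f(f(f(f(f(pair(e, c), 0), 0), cons(0, cons(e, c))), 0), c))   [R2 at ε]
2. pair(cons(e, e), f(f(f(f(f(pair(e, c), 0), 0), cons(0, cons(e, c))), 0), c))  →  pair(cons(e, e), f(f(f(f(pair(e, c), 0), 0), cons(0, cons(e, c))), 0))   [R2 at 2]
3. pair(cons(e, e), f(f(f(f(pair(e, c), 0), 0), cons(0, cons(e, c))), 0))  →  pair(cons(e, e), f(f(f(pair(e, c), 0), 0), cons(0, cons(e, c))))   [R2 at 2]
4. pair(cons(e, e), f(f(f(pair(e, c), 0), 0), cons(0, cons(e, c))))  →  pair(cons(e, e), f(f(pair(e, c), 0), 0))   [R2 at 2]
5. pair(cons(e, e), f(f(pair(e, c), 0), 0))  →  pair(cons(e, e), f(pair(e, c), 0))   [R2 at 2]
6. pair(cons(e, e), f(pair(e, c), 0))  →  pair(cons(e, e), pair(e, c))   [R2 at 2]

yes — NF(t₁) = pair(cons(e, e), pair(e, c)), NF(t₂) = pair(cons(e, e), pair(e, c))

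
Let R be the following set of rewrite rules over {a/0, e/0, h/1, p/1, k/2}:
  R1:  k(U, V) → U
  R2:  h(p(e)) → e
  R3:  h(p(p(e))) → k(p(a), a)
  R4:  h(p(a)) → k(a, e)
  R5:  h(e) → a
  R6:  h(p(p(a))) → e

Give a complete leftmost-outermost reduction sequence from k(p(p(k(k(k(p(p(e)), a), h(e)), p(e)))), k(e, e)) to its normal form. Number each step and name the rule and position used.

p(p(p(p(e))))

1. k(p(p(k(k(k(p(p(e)), a), h(e)), p(e)))), k(e, e))  →  p(p(k(k(k(p(p(e)), a), h(e)), p(e))))   [R1 at ε]
2. p(p(k(k(k(p(p(e)), a), h(e)), p(e))))  →  p(p(k(k(p(p(e)), a), h(e))))   [R1 at 1.1]
3. p(p(k(k(p(p(e)), a), h(e))))  →  p(p(k(p(p(e)), a)))   [R1 at 1.1]
4. p(p(k(p(p(e)), a)))  →  p(p(p(p(e))))   [R1 at 1.1]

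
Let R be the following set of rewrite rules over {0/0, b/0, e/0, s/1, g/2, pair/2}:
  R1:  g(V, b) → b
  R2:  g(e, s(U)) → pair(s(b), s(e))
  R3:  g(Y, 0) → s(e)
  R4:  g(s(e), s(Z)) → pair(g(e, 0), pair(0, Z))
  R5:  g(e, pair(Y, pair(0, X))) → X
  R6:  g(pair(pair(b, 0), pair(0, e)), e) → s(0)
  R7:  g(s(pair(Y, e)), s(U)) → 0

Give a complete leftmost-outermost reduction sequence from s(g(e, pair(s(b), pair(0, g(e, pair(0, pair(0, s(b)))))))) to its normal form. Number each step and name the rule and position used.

1. s(g(e, pair(s(b), pair(0, g(e, pair(0, pair(0, s(b))))))))  →  s(g(e, pair(0, pair(0, s(b)))))   [R5 at 1]
2. s(g(e, pair(0, pair(0, s(b)))))  →  s(s(b))   [R5 at 1]

s(s(b))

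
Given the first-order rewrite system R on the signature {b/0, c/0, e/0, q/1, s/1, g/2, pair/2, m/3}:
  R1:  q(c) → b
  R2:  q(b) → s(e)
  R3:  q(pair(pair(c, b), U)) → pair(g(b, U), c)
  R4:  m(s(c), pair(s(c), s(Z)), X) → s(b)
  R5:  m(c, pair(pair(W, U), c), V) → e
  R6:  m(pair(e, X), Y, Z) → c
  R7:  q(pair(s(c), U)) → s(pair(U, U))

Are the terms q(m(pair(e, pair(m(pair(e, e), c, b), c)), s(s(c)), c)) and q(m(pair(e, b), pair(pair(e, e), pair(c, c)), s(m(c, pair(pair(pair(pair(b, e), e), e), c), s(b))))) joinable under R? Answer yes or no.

Reduce t₁ = q(m(pair(e, pair(m(pair(e, e), c, b), c)), s(s(c)), c)):
1. q(m(pair(e, pair(m(pair(e, e), c, b), c)), s(s(c)), c))  →  q(c)   [R6 at 1]
2. q(c)  →  b   [R1 at ε]

Reduce t₂ = q(m(pair(e, b), pair(pair(e, e), pair(c, c)), s(m(c, pair(pair(pair(pair(b, e), e), e), c), s(b))))):
1. q(m(pair(e, b), pair(pair(e, e), pair(c, c)), s(m(c, pair(pair(pair(pair(b, e), e), e), c), s(b)))))  →  q(c)   [R6 at 1]
2. q(c)  →  b   [R1 at ε]

yes — NF(t₁) = b, NF(t₂) = b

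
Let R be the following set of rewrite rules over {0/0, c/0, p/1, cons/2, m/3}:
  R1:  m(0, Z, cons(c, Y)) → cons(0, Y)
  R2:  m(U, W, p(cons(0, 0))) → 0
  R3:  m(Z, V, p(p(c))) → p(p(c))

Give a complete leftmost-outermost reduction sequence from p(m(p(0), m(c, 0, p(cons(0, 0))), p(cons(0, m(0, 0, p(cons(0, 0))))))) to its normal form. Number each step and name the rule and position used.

1. p(m(p(0), m(c, 0, p(cons(0, 0))), p(cons(0, m(0, 0, p(cons(0, 0)))))))  →  p(m(p(0), 0, p(cons(0, m(0, 0, p(cons(0, 0)))))))   [R2 at 1.2]
2. p(m(p(0), 0, p(cons(0, m(0, 0, p(cons(0, 0)))))))  →  p(m(p(0), 0, p(cons(0, 0))))   [R2 at 1.3.1.2]
3. p(m(p(0), 0, p(cons(0, 0))))  →  p(0)   [R2 at 1]

p(0)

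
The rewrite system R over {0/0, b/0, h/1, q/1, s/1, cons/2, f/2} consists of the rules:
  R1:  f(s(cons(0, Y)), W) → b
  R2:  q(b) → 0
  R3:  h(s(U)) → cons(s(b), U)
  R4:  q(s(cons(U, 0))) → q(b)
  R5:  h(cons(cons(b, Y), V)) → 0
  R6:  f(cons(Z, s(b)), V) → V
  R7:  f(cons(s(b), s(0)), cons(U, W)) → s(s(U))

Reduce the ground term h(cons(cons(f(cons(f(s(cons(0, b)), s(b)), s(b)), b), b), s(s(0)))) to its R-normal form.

0

1. h(cons(cons(f(cons(f(s(cons(0, b)), s(b)), s(b)), b), b), s(s(0))))  →  h(cons(cons(b, b), s(s(0))))   [R6 at 1.1.1]
2. h(cons(cons(b, b), s(s(0))))  →  0   [R5 at ε]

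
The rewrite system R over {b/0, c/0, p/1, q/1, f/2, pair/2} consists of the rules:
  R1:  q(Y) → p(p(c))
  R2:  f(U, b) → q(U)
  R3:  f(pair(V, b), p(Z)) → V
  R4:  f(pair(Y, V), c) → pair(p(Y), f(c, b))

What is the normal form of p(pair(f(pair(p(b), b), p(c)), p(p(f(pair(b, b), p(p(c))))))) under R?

p(pair(p(b), p(p(b))))

1. p(pair(f(pair(p(b), b), p(c)), p(p(f(pair(b, b), p(p(c)))))))  →  p(pair(p(b), p(p(f(pair(b, b), p(p(c)))))))   [R3 at 1.1]
2. p(pair(p(b), p(p(f(pair(b, b), p(p(c)))))))  →  p(pair(p(b), p(p(b))))   [R3 at 1.2.1.1]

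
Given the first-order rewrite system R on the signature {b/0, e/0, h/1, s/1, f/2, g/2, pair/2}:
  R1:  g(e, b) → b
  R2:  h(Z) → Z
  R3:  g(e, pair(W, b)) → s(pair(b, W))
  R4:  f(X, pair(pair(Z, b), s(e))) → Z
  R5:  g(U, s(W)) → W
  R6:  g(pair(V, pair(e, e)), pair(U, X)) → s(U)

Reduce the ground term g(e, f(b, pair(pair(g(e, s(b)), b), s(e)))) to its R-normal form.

b

1. g(e, f(b, pair(pair(g(e, s(b)), b), s(e))))  →  g(e, g(e, s(b)))   [R4 at 2]
2. g(e, g(e, s(b)))  →  g(e, b)   [R5 at 2]
3. g(e, b)  →  b   [R1 at ε]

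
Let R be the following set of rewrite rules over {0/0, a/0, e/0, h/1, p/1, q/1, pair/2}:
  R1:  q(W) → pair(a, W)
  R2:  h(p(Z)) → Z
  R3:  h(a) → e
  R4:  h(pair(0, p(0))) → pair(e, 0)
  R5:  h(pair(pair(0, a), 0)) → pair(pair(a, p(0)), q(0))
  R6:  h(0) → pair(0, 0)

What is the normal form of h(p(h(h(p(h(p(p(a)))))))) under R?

1. h(p(h(h(p(h(p(p(a))))))))  →  h(h(p(h(p(p(a))))))   [R2 at ε]
2. h(h(p(h(p(p(a))))))  →  h(h(p(p(a))))   [R2 at 1]
3. h(h(p(p(a))))  →  h(p(a))   [R2 at 1]
4. h(p(a))  →  a   [R2 at ε]

a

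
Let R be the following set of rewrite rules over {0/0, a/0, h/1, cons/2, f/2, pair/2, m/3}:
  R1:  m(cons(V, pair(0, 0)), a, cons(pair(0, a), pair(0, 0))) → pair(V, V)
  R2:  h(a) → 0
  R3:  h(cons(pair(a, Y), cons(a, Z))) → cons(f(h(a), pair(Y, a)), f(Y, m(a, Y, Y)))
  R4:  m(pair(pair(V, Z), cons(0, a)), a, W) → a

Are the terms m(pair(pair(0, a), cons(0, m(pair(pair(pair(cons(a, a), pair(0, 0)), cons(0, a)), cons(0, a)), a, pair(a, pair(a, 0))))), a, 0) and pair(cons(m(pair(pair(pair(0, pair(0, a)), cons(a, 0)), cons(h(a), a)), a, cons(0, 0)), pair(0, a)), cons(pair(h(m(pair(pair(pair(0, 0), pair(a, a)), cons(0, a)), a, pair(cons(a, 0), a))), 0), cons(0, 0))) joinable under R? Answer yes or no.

Reduce t₁ = m(pair(pair(0, a), cons(0, m(pair(pair(pair(cons(a, a), pair(0, 0)), cons(0, a)), cons(0, a)), a, pair(a, pair(a, 0))))), a, 0):
1. m(pair(pair(0, a), cons(0, m(pair(pair(pair(cons(a, a), pair(0, 0)), cons(0, a)), cons(0, a)), a, pair(a, pair(a, 0))))), a, 0)  →  m(pair(pair(0, a), cons(0, a)), a, 0)   [R4 at 1.2.2]
2. m(pair(pair(0, a), cons(0, a)), a, 0)  →  a   [R4 at ε]

Reduce t₂ = pair(cons(m(pair(pair(pair(0, pair(0, a)), cons(a, 0)), cons(h(a), a)), a, cons(0, 0)), pair(0, a)), cons(pair(h(m(pair(pair(pair(0, 0), pair(a, a)), cons(0, a)), a, pair(cons(a, 0), a))), 0), cons(0, 0))):
1. pair(cons(m(pair(pair(pair(0, pair(0, a)), cons(a, 0)), cons(h(a), a)), a, cons(0, 0)), pair(0, a)), cons(pair(h(m(pair(pair(pair(0, 0), pair(a, a)), cons(0, a)), a, pair(cons(a, 0), a))), 0), cons(0, 0)))  →  pair(cons(m(pair(pair(pair(0, pair(0, a)), cons(a, 0)), cons(0, a)), a, cons(0, 0)), pair(0, a)), cons(pair(h(m(pair(pair(pair(0, 0), pair(a, a)), cons(0, a)), a, pair(cons(a, 0), a))), 0), cons(0, 0)))   [R2 at 1.1.1.2.1]
2. pair(cons(m(pair(pair(pair(0, pair(0, a)), cons(a, 0)), cons(0, a)), a, cons(0, 0)), pair(0, a)), cons(pair(h(m(pair(pair(pair(0, 0), pair(a, a)), cons(0, a)), a, pair(cons(a, 0), a))), 0), cons(0, 0)))  →  pair(cons(a, pair(0, a)), cons(pair(h(m(pair(pair(pair(0, 0), pair(a, a)), cons(0, a)), a, pair(cons(a, 0), a))), 0), cons(0, 0)))   [R4 at 1.1]
3. pair(cons(a, pair(0, a)), cons(pair(h(m(pair(pair(pair(0, 0), pair(a, a)), cons(0, a)), a, pair(cons(a, 0), a))), 0), cons(0, 0)))  →  pair(cons(a, pair(0, a)), cons(pair(h(a), 0), cons(0, 0)))   [R4 at 2.1.1.1]
4. pair(cons(a, pair(0, a)), cons(pair(h(a), 0), cons(0, 0)))  →  pair(cons(a, pair(0, a)), cons(pair(0, 0), cons(0, 0)))   [R2 at 2.1.1]

no — NF(t₁) = a, NF(t₂) = pair(cons(a, pair(0, a)), cons(pair(0, 0), cons(0, 0)))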